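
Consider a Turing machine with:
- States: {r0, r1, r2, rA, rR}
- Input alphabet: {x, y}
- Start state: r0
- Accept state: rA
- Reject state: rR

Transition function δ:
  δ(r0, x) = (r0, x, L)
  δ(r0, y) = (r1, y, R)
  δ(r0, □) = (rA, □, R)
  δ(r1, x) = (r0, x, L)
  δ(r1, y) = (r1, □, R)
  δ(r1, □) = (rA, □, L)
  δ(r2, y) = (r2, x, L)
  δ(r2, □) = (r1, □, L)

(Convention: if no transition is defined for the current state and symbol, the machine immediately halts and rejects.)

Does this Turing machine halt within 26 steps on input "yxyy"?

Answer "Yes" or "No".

Execution trace:
Initial: [r0]yxyy
Step 1: δ(r0, y) = (r1, y, R) → y[r1]xyy
Step 2: δ(r1, x) = (r0, x, L) → [r0]yxyy
Step 3: δ(r0, y) = (r1, y, R) → y[r1]xyy
Step 4: δ(r1, x) = (r0, x, L) → [r0]yxyy
Step 5: δ(r0, y) = (r1, y, R) → y[r1]xyy
Step 6: δ(r1, x) = (r0, x, L) → [r0]yxyy
Step 7: δ(r0, y) = (r1, y, R) → y[r1]xyy
Step 8: δ(r1, x) = (r0, x, L) → [r0]yxyy
Step 9: δ(r0, y) = (r1, y, R) → y[r1]xyy
Step 10: δ(r1, x) = (r0, x, L) → [r0]yxyy
Step 11: δ(r0, y) = (r1, y, R) → y[r1]xyy
Step 12: δ(r1, x) = (r0, x, L) → [r0]yxyy
Step 13: δ(r0, y) = (r1, y, R) → y[r1]xyy
Step 14: δ(r1, x) = (r0, x, L) → [r0]yxyy
Step 15: δ(r0, y) = (r1, y, R) → y[r1]xyy
Step 16: δ(r1, x) = (r0, x, L) → [r0]yxyy
Step 17: δ(r0, y) = (r1, y, R) → y[r1]xyy
Step 18: δ(r1, x) = (r0, x, L) → [r0]yxyy
Step 19: δ(r0, y) = (r1, y, R) → y[r1]xyy
Step 20: δ(r1, x) = (r0, x, L) → [r0]yxyy
Step 21: δ(r0, y) = (r1, y, R) → y[r1]xyy
Step 22: δ(r1, x) = (r0, x, L) → [r0]yxyy
Step 23: δ(r0, y) = (r1, y, R) → y[r1]xyy
Step 24: δ(r1, x) = (r0, x, L) → [r0]yxyy
Step 25: δ(r0, y) = (r1, y, R) → y[r1]xyy
Step 26: δ(r1, x) = (r0, x, L) → [r0]yxyy

The machine has not reached a halting state after 26 steps.
The machine did not halt within the 26-step bound.

Answer: No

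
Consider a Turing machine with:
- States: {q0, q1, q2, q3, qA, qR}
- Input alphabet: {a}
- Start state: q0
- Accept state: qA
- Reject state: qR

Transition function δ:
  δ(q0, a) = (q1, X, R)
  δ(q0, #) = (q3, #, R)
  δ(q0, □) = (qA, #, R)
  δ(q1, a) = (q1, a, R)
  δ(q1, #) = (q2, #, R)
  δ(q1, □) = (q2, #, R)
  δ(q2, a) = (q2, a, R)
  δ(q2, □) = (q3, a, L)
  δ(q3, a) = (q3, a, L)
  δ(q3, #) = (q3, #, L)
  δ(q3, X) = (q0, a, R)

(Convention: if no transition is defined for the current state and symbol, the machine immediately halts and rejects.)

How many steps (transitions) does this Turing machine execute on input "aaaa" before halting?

Execution trace:
Initial: [q0]aaaa
Step 1: δ(q0, a) = (q1, X, R) → X[q1]aaa
Step 2: δ(q1, a) = (q1, a, R) → Xa[q1]aa
Step 3: δ(q1, a) = (q1, a, R) → Xaa[q1]a
Step 4: δ(q1, a) = (q1, a, R) → Xaaa[q1]□
Step 5: δ(q1, □) = (q2, #, R) → Xaaa#[q2]□
Step 6: δ(q2, □) = (q3, a, L) → Xaaa[q3]#a
Step 7: δ(q3, #) = (q3, #, L) → Xaa[q3]a#a
Step 8: δ(q3, a) = (q3, a, L) → Xa[q3]aa#a
Step 9: δ(q3, a) = (q3, a, L) → X[q3]aaa#a
Step 10: δ(q3, a) = (q3, a, L) → [q3]Xaaa#a
Step 11: δ(q3, X) = (q0, a, R) → a[q0]aaa#a
Step 12: δ(q0, a) = (q1, X, R) → aX[q1]aa#a
Step 13: δ(q1, a) = (q1, a, R) → aXa[q1]a#a
Step 14: δ(q1, a) = (q1, a, R) → aXaa[q1]#a
Step 15: δ(q1, #) = (q2, #, R) → aXaa#[q2]a
Step 16: δ(q2, a) = (q2, a, R) → aXaa#a[q2]□
Step 17: δ(q2, □) = (q3, a, L) → aXaa#[q3]aa
Step 18: δ(q3, a) = (q3, a, L) → aXaa[q3]#aa
Step 19: δ(q3, #) = (q3, #, L) → aXa[q3]a#aa
Step 20: δ(q3, a) = (q3, a, L) → aX[q3]aa#aa
Step 21: δ(q3, a) = (q3, a, L) → a[q3]Xaa#aa
Step 22: δ(q3, X) = (q0, a, R) → aa[q0]aa#aa
Step 23: δ(q0, a) = (q1, X, R) → aaX[q1]a#aa
Step 24: δ(q1, a) = (q1, a, R) → aaXa[q1]#aa
Step 25: δ(q1, #) = (q2, #, R) → aaXa#[q2]aa
Step 26: δ(q2, a) = (q2, a, R) → aaXa#a[q2]a
Step 27: δ(q2, a) = (q2, a, R) → aaXa#aa[q2]□
Step 28: δ(q2, □) = (q3, a, L) → aaXa#a[q3]aa
Step 29: δ(q3, a) = (q3, a, L) → aaXa#[q3]aaa
Step 30: δ(q3, a) = (q3, a, L) → aaXa[q3]#aaa
Step 31: δ(q3, #) = (q3, #, L) → aaX[q3]a#aaa
Step 32: δ(q3, a) = (q3, a, L) → aa[q3]Xa#aaa
Step 33: δ(q3, X) = (q0, a, R) → aaa[q0]a#aaa
Step 34: δ(q0, a) = (q1, X, R) → aaaX[q1]#aaa
Step 35: δ(q1, #) = (q2, #, R) → aaaX#[q2]aaa
Step 36: δ(q2, a) = (q2, a, R) → aaaX#a[q2]aa
Step 37: δ(q2, a) = (q2, a, R) → aaaX#aa[q2]a
Step 38: δ(q2, a) = (q2, a, R) → aaaX#aaa[q2]□
Step 39: δ(q2, □) = (q3, a, L) → aaaX#aa[q3]aa
Step 40: δ(q3, a) = (q3, a, L) → aaaX#a[q3]aaa
Step 41: δ(q3, a) = (q3, a, L) → aaaX#[q3]aaaa
Step 42: δ(q3, a) = (q3, a, L) → aaaX[q3]#aaaa
Step 43: δ(q3, #) = (q3, #, L) → aaa[q3]X#aaaa
Step 44: δ(q3, X) = (q0, a, R) → aaaa[q0]#aaaa
Step 45: δ(q0, #) = (q3, #, R) → aaaa#[q3]aaaa
Step 46: δ(q3, a) = (q3, a, L) → aaaa[q3]#aaaa
Step 47: δ(q3, #) = (q3, #, L) → aaa[q3]a#aaaa
Step 48: δ(q3, a) = (q3, a, L) → aa[q3]aa#aaaa
Step 49: δ(q3, a) = (q3, a, L) → a[q3]aaa#aaaa
Step 50: δ(q3, a) = (q3, a, L) → [q3]aaaa#aaaa
Step 51: δ(q3, a) = (q3, a, L) → [q3]□aaaa#aaaa

No transition is defined for δ(q3, □). By convention the machine halts and rejects.

The machine executed 51 steps before halting.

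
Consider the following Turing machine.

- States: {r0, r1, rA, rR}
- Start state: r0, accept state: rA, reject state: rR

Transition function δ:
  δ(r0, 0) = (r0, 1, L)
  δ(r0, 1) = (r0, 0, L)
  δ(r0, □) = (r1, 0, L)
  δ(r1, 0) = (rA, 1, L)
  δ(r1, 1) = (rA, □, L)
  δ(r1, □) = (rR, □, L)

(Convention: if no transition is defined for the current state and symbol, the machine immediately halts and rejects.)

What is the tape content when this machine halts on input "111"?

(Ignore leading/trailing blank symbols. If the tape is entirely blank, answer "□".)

Execution trace:
Initial: [r0]111
Step 1: δ(r0, 1) = (r0, 0, L) → [r0]□011
Step 2: δ(r0, □) = (r1, 0, L) → [r1]□0011
Step 3: δ(r1, □) = (rR, □, L) → [rR]□□0011

The machine reaches the reject state rR and halts.

Final tape (ignoring leading/trailing blanks): 0011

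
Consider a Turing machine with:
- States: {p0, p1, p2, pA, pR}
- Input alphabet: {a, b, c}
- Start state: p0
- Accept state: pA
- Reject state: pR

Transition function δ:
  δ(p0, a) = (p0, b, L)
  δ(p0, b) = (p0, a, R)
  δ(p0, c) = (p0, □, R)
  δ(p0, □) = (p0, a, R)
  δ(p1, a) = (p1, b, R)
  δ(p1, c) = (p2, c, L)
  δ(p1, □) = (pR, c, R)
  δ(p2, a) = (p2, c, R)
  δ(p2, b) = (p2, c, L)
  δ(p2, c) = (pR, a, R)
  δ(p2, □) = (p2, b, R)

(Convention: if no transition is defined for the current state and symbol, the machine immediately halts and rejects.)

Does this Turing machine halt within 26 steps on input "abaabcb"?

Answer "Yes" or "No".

Execution trace:
Initial: [p0]abaabcb
Step 1: δ(p0, a) = (p0, b, L) → [p0]□bbaabcb
Step 2: δ(p0, □) = (p0, a, R) → a[p0]bbaabcb
Step 3: δ(p0, b) = (p0, a, R) → aa[p0]baabcb
Step 4: δ(p0, b) = (p0, a, R) → aaa[p0]aabcb
Step 5: δ(p0, a) = (p0, b, L) → aa[p0]ababcb
Step 6: δ(p0, a) = (p0, b, L) → a[p0]abbabcb
Step 7: δ(p0, a) = (p0, b, L) → [p0]abbbabcb
Step 8: δ(p0, a) = (p0, b, L) → [p0]□bbbbabcb
Step 9: δ(p0, □) = (p0, a, R) → a[p0]bbbbabcb
Step 10: δ(p0, b) = (p0, a, R) → aa[p0]bbbabcb
Step 11: δ(p0, b) = (p0, a, R) → aaa[p0]bbabcb
Step 12: δ(p0, b) = (p0, a, R) → aaaa[p0]babcb
Step 13: δ(p0, b) = (p0, a, R) → aaaaa[p0]abcb
Step 14: δ(p0, a) = (p0, b, L) → aaaa[p0]abbcb
Step 15: δ(p0, a) = (p0, b, L) → aaa[p0]abbbcb
Step 16: δ(p0, a) = (p0, b, L) → aa[p0]abbbbcb
Step 17: δ(p0, a) = (p0, b, L) → a[p0]abbbbbcb
Step 18: δ(p0, a) = (p0, b, L) → [p0]abbbbbbcb
Step 19: δ(p0, a) = (p0, b, L) → [p0]□bbbbbbbcb
Step 20: δ(p0, □) = (p0, a, R) → a[p0]bbbbbbbcb
Step 21: δ(p0, b) = (p0, a, R) → aa[p0]bbbbbbcb
Step 22: δ(p0, b) = (p0, a, R) → aaa[p0]bbbbbcb
Step 23: δ(p0, b) = (p0, a, R) → aaaa[p0]bbbbcb
Step 24: δ(p0, b) = (p0, a, R) → aaaaa[p0]bbbcb
Step 25: δ(p0, b) = (p0, a, R) → aaaaaa[p0]bbcb
Step 26: δ(p0, b) = (p0, a, R) → aaaaaaa[p0]bcb

The machine has not reached a halting state after 26 steps.
The machine did not halt within the 26-step bound.

Answer: No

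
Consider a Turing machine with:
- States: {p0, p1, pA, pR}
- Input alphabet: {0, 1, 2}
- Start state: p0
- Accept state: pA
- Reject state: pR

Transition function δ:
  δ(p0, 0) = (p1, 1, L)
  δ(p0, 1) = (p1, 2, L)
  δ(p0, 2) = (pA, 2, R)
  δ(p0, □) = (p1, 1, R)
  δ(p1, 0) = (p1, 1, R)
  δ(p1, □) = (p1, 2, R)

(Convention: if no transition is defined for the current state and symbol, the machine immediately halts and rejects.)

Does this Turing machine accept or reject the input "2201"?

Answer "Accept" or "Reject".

Execution trace:
Initial: [p0]2201
Step 1: δ(p0, 2) = (pA, 2, R) → 2[pA]201

The machine reaches the accept state pA and halts.

Answer: Accept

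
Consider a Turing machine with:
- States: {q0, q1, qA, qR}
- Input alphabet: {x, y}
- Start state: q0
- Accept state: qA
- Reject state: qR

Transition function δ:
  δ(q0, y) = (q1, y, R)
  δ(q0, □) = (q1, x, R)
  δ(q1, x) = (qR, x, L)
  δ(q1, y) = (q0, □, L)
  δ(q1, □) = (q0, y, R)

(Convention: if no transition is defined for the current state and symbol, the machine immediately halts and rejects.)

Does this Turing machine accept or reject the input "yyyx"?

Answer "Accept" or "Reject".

Execution trace:
Initial: [q0]yyyx
Step 1: δ(q0, y) = (q1, y, R) → y[q1]yyx
Step 2: δ(q1, y) = (q0, □, L) → [q0]y□yx
Step 3: δ(q0, y) = (q1, y, R) → y[q1]□yx
Step 4: δ(q1, □) = (q0, y, R) → yy[q0]yx
Step 5: δ(q0, y) = (q1, y, R) → yyy[q1]x
Step 6: δ(q1, x) = (qR, x, L) → yy[qR]yx

The machine reaches the reject state qR and halts.

Answer: Reject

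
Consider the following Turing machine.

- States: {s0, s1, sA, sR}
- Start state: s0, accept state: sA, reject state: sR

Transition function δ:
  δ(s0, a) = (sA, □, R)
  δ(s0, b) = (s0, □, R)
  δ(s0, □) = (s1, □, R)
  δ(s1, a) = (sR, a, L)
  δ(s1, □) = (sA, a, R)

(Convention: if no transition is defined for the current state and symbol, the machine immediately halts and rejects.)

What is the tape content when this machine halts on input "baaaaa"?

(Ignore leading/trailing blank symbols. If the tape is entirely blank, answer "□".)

Execution trace:
Initial: [s0]baaaaa
Step 1: δ(s0, b) = (s0, □, R) → □[s0]aaaaa
Step 2: δ(s0, a) = (sA, □, R) → □□[sA]aaaa

The machine reaches the accept state sA and halts.

Final tape (ignoring leading/trailing blanks): aaaa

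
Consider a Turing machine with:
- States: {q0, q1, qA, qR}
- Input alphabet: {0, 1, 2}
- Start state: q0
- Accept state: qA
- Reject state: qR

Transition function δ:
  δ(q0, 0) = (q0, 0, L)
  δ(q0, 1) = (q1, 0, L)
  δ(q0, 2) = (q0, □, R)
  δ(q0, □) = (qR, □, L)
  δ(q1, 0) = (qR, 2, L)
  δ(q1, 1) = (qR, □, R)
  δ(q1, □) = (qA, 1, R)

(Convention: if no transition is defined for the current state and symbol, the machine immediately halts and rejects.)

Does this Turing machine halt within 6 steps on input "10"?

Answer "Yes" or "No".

Execution trace:
Initial: [q0]10
Step 1: δ(q0, 1) = (q1, 0, L) → [q1]□00
Step 2: δ(q1, □) = (qA, 1, R) → 1[qA]00

The machine reaches the accept state qA and halts.
The machine halted after 2 steps (within the 6-step bound).

Answer: Yes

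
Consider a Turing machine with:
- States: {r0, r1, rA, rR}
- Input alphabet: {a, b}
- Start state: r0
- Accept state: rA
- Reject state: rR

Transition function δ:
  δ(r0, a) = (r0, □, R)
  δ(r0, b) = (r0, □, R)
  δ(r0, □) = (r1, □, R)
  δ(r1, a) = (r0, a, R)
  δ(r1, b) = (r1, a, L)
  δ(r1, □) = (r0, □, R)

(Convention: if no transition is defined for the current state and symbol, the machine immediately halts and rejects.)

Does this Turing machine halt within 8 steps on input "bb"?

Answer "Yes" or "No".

Execution trace:
Initial: [r0]bb
Step 1: δ(r0, b) = (r0, □, R) → □[r0]b
Step 2: δ(r0, b) = (r0, □, R) → □□[r0]□
Step 3: δ(r0, □) = (r1, □, R) → □□□[r1]□
Step 4: δ(r1, □) = (r0, □, R) → □□□□[r0]□
Step 5: δ(r0, □) = (r1, □, R) → □□□□□[r1]□
Step 6: δ(r1, □) = (r0, □, R) → □□□□□□[r0]□
Step 7: δ(r0, □) = (r1, □, R) → □□□□□□□[r1]□
Step 8: δ(r1, □) = (r0, □, R) → □□□□□□□□[r0]□

The machine has not reached a halting state after 8 steps.
The machine did not halt within the 8-step bound.

Answer: No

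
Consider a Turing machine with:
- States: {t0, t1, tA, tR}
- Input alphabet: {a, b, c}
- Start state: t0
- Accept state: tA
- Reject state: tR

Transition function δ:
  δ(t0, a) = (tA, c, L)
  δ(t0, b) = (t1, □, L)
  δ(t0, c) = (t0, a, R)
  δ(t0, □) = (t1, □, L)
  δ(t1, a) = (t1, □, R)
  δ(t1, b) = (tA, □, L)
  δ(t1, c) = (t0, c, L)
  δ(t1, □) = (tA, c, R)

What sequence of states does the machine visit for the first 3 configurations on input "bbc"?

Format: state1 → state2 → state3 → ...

Execution trace:
Initial: [t0]bbc
Step 1: δ(t0, b) = (t1, □, L) → [t1]□□bc
Step 2: δ(t1, □) = (tA, c, R) → c[tA]□bc

The machine reaches the accept state tA and halts.

State sequence: t0 → t1 → tA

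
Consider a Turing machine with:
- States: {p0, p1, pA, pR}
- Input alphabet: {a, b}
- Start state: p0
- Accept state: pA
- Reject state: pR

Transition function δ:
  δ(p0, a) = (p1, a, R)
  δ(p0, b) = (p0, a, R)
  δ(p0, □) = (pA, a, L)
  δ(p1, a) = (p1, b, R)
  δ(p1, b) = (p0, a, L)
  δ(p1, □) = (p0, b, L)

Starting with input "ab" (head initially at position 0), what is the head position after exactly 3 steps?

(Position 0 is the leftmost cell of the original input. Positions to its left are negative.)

Execution trace (head position shown):
Step 0: [p0]ab  (head at position 0)
Step 1: move right → a[p1]b  (head at position 1)
Step 2: move left → [p0]aa  (head at position 0)
Step 3: move right → a[p1]a  (head at position 1)

After 3 steps, the head is at position 1.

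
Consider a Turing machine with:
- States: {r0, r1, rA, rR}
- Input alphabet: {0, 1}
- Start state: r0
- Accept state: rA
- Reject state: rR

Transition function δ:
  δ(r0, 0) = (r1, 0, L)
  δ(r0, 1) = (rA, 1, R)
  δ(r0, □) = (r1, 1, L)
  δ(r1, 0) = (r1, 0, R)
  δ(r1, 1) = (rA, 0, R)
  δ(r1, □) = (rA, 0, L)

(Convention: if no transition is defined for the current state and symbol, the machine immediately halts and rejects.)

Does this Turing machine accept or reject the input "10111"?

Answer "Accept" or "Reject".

Execution trace:
Initial: [r0]10111
Step 1: δ(r0, 1) = (rA, 1, R) → 1[rA]0111

The machine reaches the accept state rA and halts.

Answer: Accept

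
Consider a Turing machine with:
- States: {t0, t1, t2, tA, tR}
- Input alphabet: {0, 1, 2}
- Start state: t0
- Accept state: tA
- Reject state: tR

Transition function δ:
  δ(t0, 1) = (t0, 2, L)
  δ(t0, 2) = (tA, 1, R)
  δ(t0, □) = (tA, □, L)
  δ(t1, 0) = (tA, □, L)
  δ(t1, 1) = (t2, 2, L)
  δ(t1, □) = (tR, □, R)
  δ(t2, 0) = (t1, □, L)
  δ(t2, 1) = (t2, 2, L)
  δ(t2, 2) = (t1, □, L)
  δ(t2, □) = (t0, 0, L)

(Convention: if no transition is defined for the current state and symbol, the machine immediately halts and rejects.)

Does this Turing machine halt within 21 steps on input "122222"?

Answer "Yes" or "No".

Execution trace:
Initial: [t0]122222
Step 1: δ(t0, 1) = (t0, 2, L) → [t0]□222222
Step 2: δ(t0, □) = (tA, □, L) → [tA]□□222222

The machine reaches the accept state tA and halts.
The machine halted after 2 steps (within the 21-step bound).

Answer: Yes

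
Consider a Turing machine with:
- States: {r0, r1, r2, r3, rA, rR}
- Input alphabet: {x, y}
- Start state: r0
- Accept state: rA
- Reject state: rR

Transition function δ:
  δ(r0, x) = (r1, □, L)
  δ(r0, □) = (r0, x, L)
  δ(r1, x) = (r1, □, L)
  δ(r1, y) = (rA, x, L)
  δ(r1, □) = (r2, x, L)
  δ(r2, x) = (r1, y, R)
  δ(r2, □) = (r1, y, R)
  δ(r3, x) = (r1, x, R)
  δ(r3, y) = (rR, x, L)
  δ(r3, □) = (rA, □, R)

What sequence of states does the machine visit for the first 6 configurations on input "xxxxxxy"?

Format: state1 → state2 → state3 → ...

Execution trace:
Initial: [r0]xxxxxxy
Step 1: δ(r0, x) = (r1, □, L) → [r1]□□xxxxxy
Step 2: δ(r1, □) = (r2, x, L) → [r2]□x□xxxxxy
Step 3: δ(r2, □) = (r1, y, R) → y[r1]x□xxxxxy
Step 4: δ(r1, x) = (r1, □, L) → [r1]y□□xxxxxy
Step 5: δ(r1, y) = (rA, x, L) → [rA]□x□□xxxxxy

The machine reaches the accept state rA and halts.

State sequence: r0 → r1 → r2 → r1 → r1 → rA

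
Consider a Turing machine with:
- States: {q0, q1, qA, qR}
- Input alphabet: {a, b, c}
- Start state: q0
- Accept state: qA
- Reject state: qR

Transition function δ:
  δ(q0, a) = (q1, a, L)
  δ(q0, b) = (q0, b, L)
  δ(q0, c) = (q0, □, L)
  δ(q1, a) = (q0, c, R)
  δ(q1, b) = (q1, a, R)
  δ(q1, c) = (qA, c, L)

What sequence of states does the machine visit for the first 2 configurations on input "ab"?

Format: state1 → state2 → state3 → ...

Execution trace:
Initial: [q0]ab
Step 1: δ(q0, a) = (q1, a, L) → [q1]□ab

No transition is defined for δ(q1, □). By convention the machine halts and rejects.

State sequence: q0 → q1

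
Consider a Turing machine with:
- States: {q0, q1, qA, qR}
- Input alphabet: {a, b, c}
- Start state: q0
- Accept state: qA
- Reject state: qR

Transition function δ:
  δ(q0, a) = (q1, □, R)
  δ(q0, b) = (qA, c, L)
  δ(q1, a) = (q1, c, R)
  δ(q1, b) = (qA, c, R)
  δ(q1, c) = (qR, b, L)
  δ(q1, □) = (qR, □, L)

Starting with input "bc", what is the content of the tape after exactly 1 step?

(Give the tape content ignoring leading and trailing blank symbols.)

Execution trace:
Initial: [q0]bc
Step 1: δ(q0, b) = (qA, c, L) → [qA]□cc

The machine reaches the accept state qA and halts.

After 1 step, the tape (ignoring leading/trailing blanks) is: cc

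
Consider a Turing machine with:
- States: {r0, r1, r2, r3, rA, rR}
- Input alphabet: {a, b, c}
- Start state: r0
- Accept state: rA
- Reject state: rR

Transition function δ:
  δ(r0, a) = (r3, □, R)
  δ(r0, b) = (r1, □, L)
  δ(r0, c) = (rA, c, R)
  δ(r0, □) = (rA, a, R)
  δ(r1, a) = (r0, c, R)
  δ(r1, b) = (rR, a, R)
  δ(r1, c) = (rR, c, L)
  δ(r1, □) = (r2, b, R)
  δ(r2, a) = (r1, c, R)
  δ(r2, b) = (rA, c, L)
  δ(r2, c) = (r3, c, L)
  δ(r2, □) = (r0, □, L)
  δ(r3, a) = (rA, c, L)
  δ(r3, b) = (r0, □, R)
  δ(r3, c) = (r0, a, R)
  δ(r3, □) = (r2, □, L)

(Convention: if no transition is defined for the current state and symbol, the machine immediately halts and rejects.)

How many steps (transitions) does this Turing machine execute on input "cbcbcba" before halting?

Execution trace:
Initial: [r0]cbcbcba
Step 1: δ(r0, c) = (rA, c, R) → c[rA]bcbcba

The machine reaches the accept state rA and halts.

The machine executed 1 step before halting.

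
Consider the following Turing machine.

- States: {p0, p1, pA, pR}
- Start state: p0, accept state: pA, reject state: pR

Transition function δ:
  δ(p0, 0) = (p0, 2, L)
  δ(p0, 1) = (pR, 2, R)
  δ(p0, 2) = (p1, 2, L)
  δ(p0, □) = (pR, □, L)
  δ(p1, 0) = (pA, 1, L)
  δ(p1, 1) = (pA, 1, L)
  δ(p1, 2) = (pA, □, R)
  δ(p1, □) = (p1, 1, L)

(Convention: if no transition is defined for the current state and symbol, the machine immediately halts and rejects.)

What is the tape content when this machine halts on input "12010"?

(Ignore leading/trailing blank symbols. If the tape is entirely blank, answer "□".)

Execution trace:
Initial: [p0]12010
Step 1: δ(p0, 1) = (pR, 2, R) → 2[pR]2010

The machine reaches the reject state pR and halts.

Final tape (ignoring leading/trailing blanks): 22010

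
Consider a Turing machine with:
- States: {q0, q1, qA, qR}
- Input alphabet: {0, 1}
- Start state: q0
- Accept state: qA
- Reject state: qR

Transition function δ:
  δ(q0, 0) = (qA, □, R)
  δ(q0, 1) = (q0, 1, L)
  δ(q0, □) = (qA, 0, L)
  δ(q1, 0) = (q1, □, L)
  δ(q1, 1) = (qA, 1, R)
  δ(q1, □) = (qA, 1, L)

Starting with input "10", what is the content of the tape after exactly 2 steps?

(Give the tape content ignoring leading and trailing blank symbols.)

Execution trace:
Initial: [q0]10
Step 1: δ(q0, 1) = (q0, 1, L) → [q0]□10
Step 2: δ(q0, □) = (qA, 0, L) → [qA]□010

The machine reaches the accept state qA and halts.

After 2 steps, the tape (ignoring leading/trailing blanks) is: 010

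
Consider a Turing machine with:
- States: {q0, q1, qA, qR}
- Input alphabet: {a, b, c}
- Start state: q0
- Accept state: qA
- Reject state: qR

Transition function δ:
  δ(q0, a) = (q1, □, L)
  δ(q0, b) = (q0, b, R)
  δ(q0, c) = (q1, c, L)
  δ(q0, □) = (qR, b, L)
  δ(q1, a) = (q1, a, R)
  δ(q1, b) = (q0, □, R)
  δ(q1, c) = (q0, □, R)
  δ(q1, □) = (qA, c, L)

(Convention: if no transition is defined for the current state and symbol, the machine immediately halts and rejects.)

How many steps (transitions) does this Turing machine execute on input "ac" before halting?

Execution trace:
Initial: [q0]ac
Step 1: δ(q0, a) = (q1, □, L) → [q1]□□c
Step 2: δ(q1, □) = (qA, c, L) → [qA]□c□c

The machine reaches the accept state qA and halts.

The machine executed 2 steps before halting.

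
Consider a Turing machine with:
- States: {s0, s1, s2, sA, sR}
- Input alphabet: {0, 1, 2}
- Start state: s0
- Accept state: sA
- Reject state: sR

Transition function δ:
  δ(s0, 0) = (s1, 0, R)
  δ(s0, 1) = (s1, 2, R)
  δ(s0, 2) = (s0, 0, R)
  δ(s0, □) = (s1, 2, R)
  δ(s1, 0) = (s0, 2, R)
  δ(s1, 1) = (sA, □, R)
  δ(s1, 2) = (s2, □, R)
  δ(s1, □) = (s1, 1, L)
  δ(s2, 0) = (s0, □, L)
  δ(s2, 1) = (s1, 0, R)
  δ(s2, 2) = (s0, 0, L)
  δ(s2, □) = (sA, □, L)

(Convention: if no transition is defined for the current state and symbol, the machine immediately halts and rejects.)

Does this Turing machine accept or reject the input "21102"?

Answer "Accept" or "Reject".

Execution trace:
Initial: [s0]21102
Step 1: δ(s0, 2) = (s0, 0, R) → 0[s0]1102
Step 2: δ(s0, 1) = (s1, 2, R) → 02[s1]102
Step 3: δ(s1, 1) = (sA, □, R) → 02□[sA]02

The machine reaches the accept state sA and halts.

Answer: Accept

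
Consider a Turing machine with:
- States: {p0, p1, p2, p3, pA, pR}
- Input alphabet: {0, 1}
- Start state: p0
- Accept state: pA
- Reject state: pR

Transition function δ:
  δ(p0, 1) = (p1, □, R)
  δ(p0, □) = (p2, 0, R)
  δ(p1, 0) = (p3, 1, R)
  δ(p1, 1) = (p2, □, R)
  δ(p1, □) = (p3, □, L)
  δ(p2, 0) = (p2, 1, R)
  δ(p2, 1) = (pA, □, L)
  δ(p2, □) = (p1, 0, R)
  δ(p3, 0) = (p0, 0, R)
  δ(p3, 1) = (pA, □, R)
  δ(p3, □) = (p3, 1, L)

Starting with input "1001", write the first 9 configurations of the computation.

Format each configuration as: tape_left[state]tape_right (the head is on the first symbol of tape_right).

Transitions applied:
Step 1: δ(p0, 1) = (p1, □, R)
Step 2: δ(p1, 0) = (p3, 1, R)
Step 3: δ(p3, 0) = (p0, 0, R)
Step 4: δ(p0, 1) = (p1, □, R)
Step 5: δ(p1, □) = (p3, □, L)
Step 6: δ(p3, □) = (p3, 1, L)
Step 7: δ(p3, 0) = (p0, 0, R)
Step 8: δ(p0, 1) = (p1, □, R)

The first 9 configurations are:
[p0]1001 ⊢ □[p1]001 ⊢ □1[p3]01 ⊢ □10[p0]1 ⊢ □10□[p1]□ ⊢ □10[p3]□□ ⊢ □1[p3]01□ ⊢ □10[p0]1□ ⊢ □10□[p1]□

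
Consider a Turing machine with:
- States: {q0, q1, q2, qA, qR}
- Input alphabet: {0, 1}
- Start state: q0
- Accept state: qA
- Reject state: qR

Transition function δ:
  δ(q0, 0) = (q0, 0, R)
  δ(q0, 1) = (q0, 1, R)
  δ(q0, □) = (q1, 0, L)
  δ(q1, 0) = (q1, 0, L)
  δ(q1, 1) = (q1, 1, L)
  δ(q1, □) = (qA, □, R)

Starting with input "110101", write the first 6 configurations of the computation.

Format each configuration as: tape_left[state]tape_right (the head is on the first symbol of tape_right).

Transitions applied:
Step 1: δ(q0, 1) = (q0, 1, R)
Step 2: δ(q0, 1) = (q0, 1, R)
Step 3: δ(q0, 0) = (q0, 0, R)
Step 4: δ(q0, 1) = (q0, 1, R)
Step 5: δ(q0, 0) = (q0, 0, R)

The first 6 configurations are:
[q0]110101 ⊢ 1[q0]10101 ⊢ 11[q0]0101 ⊢ 110[q0]101 ⊢ 1101[q0]01 ⊢ 11010[q0]1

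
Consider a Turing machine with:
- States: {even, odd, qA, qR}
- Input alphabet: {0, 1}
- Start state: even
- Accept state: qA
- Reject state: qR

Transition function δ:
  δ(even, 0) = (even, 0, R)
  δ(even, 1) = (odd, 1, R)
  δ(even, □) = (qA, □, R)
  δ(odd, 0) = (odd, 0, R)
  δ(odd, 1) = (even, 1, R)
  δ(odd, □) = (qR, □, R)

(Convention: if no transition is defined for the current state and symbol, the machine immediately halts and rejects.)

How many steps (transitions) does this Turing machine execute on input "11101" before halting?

Execution trace:
Initial: [even]11101
Step 1: δ(even, 1) = (odd, 1, R) → 1[odd]1101
Step 2: δ(odd, 1) = (even, 1, R) → 11[even]101
Step 3: δ(even, 1) = (odd, 1, R) → 111[odd]01
Step 4: δ(odd, 0) = (odd, 0, R) → 1110[odd]1
Step 5: δ(odd, 1) = (even, 1, R) → 11101[even]□
Step 6: δ(even, □) = (qA, □, R) → 11101□[qA]□

The machine reaches the accept state qA and halts.

The machine executed 6 steps before halting.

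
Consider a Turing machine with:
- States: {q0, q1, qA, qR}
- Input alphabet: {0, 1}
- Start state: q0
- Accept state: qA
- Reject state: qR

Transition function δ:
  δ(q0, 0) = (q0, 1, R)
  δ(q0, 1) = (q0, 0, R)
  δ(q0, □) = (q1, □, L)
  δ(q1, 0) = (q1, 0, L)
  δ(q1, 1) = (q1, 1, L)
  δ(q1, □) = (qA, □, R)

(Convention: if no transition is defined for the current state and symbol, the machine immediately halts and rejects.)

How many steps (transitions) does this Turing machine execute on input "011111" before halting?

Execution trace:
Initial: [q0]011111
Step 1: δ(q0, 0) = (q0, 1, R) → 1[q0]11111
Step 2: δ(q0, 1) = (q0, 0, R) → 10[q0]1111
Step 3: δ(q0, 1) = (q0, 0, R) → 100[q0]111
Step 4: δ(q0, 1) = (q0, 0, R) → 1000[q0]11
Step 5: δ(q0, 1) = (q0, 0, R) → 10000[q0]1
Step 6: δ(q0, 1) = (q0, 0, R) → 100000[q0]□
Step 7: δ(q0, □) = (q1, □, L) → 10000[q1]0□
Step 8: δ(q1, 0) = (q1, 0, L) → 1000[q1]00□
Step 9: δ(q1, 0) = (q1, 0, L) → 100[q1]000□
Step 10: δ(q1, 0) = (q1, 0, L) → 10[q1]0000□
Step 11: δ(q1, 0) = (q1, 0, L) → 1[q1]00000□
Step 12: δ(q1, 0) = (q1, 0, L) → [q1]100000□
Step 13: δ(q1, 1) = (q1, 1, L) → [q1]□100000□
Step 14: δ(q1, □) = (qA, □, R) → □[qA]100000□

The machine reaches the accept state qA and halts.

The machine executed 14 steps before halting.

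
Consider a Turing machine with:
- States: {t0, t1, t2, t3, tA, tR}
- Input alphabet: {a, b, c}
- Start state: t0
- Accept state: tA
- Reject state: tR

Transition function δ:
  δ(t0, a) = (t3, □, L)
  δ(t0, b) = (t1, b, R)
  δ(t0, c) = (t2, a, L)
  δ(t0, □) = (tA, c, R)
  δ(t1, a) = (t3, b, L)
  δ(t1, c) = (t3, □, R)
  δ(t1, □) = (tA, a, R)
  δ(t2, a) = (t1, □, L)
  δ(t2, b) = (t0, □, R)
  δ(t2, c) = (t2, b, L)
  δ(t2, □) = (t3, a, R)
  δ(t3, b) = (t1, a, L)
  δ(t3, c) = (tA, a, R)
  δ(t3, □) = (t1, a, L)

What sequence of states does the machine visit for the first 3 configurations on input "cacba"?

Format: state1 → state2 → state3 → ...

Execution trace:
Initial: [t0]cacba
Step 1: δ(t0, c) = (t2, a, L) → [t2]□aacba
Step 2: δ(t2, □) = (t3, a, R) → a[t3]aacba

No transition is defined for δ(t3, a). By convention the machine halts and rejects.

State sequence: t0 → t2 → t3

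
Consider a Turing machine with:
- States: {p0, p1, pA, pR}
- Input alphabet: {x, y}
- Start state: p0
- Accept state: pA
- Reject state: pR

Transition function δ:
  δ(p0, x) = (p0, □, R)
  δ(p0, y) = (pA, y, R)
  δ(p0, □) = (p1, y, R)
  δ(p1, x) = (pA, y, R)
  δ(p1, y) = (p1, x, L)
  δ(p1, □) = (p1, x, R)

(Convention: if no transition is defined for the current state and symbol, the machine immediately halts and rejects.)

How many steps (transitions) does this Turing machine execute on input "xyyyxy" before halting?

Execution trace:
Initial: [p0]xyyyxy
Step 1: δ(p0, x) = (p0, □, R) → □[p0]yyyxy
Step 2: δ(p0, y) = (pA, y, R) → □y[pA]yyxy

The machine reaches the accept state pA and halts.

The machine executed 2 steps before halting.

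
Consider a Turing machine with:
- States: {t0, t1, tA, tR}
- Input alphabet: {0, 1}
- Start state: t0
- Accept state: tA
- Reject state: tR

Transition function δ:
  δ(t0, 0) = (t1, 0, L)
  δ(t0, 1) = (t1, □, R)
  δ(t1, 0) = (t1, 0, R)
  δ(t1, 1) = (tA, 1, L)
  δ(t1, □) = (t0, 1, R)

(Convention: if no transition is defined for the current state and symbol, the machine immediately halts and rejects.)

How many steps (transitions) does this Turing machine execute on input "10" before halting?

Execution trace:
Initial: [t0]10
Step 1: δ(t0, 1) = (t1, □, R) → □[t1]0
Step 2: δ(t1, 0) = (t1, 0, R) → □0[t1]□
Step 3: δ(t1, □) = (t0, 1, R) → □01[t0]□

No transition is defined for δ(t0, □). By convention the machine halts and rejects.

The machine executed 3 steps before halting.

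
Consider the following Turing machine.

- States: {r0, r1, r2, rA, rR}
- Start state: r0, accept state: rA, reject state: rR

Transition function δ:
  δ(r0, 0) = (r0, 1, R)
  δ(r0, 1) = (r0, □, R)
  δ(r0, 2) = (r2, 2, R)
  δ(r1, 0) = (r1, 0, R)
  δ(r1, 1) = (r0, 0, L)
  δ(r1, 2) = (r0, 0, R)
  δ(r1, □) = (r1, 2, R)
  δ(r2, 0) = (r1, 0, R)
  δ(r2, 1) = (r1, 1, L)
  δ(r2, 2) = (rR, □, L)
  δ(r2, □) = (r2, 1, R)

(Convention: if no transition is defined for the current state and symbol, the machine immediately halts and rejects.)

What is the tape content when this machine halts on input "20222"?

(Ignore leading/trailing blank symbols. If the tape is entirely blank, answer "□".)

Execution trace:
Initial: [r0]20222
Step 1: δ(r0, 2) = (r2, 2, R) → 2[r2]0222
Step 2: δ(r2, 0) = (r1, 0, R) → 20[r1]222
Step 3: δ(r1, 2) = (r0, 0, R) → 200[r0]22
Step 4: δ(r0, 2) = (r2, 2, R) → 2002[r2]2
Step 5: δ(r2, 2) = (rR, □, L) → 200[rR]2□

The machine reaches the reject state rR and halts.

Final tape (ignoring leading/trailing blanks): 2002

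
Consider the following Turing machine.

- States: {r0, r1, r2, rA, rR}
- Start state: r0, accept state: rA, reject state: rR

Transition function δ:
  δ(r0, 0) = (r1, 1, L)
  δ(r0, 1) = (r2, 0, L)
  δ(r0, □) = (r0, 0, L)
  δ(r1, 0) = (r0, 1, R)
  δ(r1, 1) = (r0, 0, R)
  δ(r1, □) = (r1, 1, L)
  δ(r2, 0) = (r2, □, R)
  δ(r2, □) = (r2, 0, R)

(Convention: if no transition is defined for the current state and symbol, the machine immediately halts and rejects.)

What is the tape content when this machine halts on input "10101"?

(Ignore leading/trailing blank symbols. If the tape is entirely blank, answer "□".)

Execution trace:
Initial: [r0]10101
Step 1: δ(r0, 1) = (r2, 0, L) → [r2]□00101
Step 2: δ(r2, □) = (r2, 0, R) → 0[r2]00101
Step 3: δ(r2, 0) = (r2, □, R) → 0□[r2]0101
Step 4: δ(r2, 0) = (r2, □, R) → 0□□[r2]101

No transition is defined for δ(r2, 1). By convention the machine halts and rejects.

Final tape (ignoring leading/trailing blanks): 0□□101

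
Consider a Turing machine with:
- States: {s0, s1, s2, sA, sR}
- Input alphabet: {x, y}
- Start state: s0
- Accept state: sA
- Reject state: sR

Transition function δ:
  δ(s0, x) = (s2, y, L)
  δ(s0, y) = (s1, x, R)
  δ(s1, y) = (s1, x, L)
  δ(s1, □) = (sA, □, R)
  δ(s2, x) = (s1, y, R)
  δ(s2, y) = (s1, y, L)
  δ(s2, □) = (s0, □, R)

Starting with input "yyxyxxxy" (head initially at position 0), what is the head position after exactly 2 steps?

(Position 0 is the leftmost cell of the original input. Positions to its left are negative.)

Execution trace (head position shown):
Step 0: [s0]yyxyxxxy  (head at position 0)
Step 1: move right → x[s1]yxyxxxy  (head at position 1)
Step 2: move left → [s1]xxxyxxxy  (head at position 0)

After 2 steps, the head is at position 0.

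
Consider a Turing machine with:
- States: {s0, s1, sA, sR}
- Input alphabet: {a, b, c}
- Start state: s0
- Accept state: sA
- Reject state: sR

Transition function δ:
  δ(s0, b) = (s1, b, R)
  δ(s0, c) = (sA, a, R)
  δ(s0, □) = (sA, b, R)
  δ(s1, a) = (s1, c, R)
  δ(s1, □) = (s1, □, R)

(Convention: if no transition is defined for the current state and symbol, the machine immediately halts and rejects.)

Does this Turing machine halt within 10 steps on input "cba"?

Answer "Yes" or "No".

Execution trace:
Initial: [s0]cba
Step 1: δ(s0, c) = (sA, a, R) → a[sA]ba

The machine reaches the accept state sA and halts.
The machine halted after 1 step (within the 10-step bound).

Answer: Yes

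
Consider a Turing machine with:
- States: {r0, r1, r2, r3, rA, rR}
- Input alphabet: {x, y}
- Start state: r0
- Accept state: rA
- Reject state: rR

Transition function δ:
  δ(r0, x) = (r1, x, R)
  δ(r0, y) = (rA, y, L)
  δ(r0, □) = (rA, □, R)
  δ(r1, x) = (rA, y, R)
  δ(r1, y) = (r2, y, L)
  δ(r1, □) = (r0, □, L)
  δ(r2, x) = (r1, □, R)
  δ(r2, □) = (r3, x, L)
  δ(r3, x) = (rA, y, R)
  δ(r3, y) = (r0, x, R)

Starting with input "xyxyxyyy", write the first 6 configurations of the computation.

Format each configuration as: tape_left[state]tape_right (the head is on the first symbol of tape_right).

Transitions applied:
Step 1: δ(r0, x) = (r1, x, R)
Step 2: δ(r1, y) = (r2, y, L)
Step 3: δ(r2, x) = (r1, □, R)
Step 4: δ(r1, y) = (r2, y, L)
Step 5: δ(r2, □) = (r3, x, L)

The first 6 configurations are:
[r0]xyxyxyyy ⊢ x[r1]yxyxyyy ⊢ [r2]xyxyxyyy ⊢ □[r1]yxyxyyy ⊢ [r2]□yxyxyyy ⊢ [r3]□xyxyxyyy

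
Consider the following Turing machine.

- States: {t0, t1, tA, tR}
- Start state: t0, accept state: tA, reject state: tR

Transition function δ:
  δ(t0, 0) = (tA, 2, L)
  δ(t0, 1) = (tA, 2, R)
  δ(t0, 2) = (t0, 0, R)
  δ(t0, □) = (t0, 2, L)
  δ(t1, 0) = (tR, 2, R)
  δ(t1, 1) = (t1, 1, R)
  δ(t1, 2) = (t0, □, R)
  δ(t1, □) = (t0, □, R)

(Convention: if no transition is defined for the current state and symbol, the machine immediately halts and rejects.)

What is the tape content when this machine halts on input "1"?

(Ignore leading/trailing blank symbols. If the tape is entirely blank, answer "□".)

Execution trace:
Initial: [t0]1
Step 1: δ(t0, 1) = (tA, 2, R) → 2[tA]□

The machine reaches the accept state tA and halts.

Final tape (ignoring leading/trailing blanks): 2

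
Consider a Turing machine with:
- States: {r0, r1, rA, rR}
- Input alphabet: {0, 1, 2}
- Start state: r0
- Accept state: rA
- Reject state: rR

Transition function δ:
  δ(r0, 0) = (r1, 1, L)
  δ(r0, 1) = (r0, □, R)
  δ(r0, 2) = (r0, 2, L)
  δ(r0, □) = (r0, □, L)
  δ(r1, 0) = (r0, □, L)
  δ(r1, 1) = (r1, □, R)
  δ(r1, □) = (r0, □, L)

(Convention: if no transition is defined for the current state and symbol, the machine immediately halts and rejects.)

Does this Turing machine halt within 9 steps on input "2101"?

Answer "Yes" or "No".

Execution trace:
Initial: [r0]2101
Step 1: δ(r0, 2) = (r0, 2, L) → [r0]□2101
Step 2: δ(r0, □) = (r0, □, L) → [r0]□□2101
Step 3: δ(r0, □) = (r0, □, L) → [r0]□□□2101
Step 4: δ(r0, □) = (r0, □, L) → [r0]□□□□2101
Step 5: δ(r0, □) = (r0, □, L) → [r0]□□□□□2101
Step 6: δ(r0, □) = (r0, □, L) → [r0]□□□□□□2101
Step 7: δ(r0, □) = (r0, □, L) → [r0]□□□□□□□2101
Step 8: δ(r0, □) = (r0, □, L) → [r0]□□□□□□□□2101
Step 9: δ(r0, □) = (r0, □, L) → [r0]□□□□□□□□□2101

The machine has not reached a halting state after 9 steps.
The machine did not halt within the 9-step bound.

Answer: No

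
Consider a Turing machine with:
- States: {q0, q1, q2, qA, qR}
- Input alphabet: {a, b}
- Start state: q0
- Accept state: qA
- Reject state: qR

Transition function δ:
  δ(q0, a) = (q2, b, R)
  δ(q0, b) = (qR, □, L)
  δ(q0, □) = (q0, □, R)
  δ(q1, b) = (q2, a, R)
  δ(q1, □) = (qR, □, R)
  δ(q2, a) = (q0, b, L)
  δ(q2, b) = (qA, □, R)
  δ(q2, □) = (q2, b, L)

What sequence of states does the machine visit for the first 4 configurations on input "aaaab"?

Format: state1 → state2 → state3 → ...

Execution trace:
Initial: [q0]aaaab
Step 1: δ(q0, a) = (q2, b, R) → b[q2]aaab
Step 2: δ(q2, a) = (q0, b, L) → [q0]bbaab
Step 3: δ(q0, b) = (qR, □, L) → [qR]□□baab

The machine reaches the reject state qR and halts.

State sequence: q0 → q2 → q0 → qR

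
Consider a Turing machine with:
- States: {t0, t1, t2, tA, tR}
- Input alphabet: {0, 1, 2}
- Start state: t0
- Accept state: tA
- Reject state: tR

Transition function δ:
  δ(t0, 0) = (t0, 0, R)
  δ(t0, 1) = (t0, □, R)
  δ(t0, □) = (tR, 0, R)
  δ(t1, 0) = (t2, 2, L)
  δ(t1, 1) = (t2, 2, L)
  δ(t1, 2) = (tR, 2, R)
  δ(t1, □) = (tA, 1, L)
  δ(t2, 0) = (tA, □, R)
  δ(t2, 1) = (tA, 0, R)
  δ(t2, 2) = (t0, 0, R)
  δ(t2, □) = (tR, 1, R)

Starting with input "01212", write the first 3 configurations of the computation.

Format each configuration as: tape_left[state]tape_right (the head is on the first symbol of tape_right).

Transitions applied:
Step 1: δ(t0, 0) = (t0, 0, R)
Step 2: δ(t0, 1) = (t0, □, R)

The first 3 configurations are:
[t0]01212 ⊢ 0[t0]1212 ⊢ 0□[t0]212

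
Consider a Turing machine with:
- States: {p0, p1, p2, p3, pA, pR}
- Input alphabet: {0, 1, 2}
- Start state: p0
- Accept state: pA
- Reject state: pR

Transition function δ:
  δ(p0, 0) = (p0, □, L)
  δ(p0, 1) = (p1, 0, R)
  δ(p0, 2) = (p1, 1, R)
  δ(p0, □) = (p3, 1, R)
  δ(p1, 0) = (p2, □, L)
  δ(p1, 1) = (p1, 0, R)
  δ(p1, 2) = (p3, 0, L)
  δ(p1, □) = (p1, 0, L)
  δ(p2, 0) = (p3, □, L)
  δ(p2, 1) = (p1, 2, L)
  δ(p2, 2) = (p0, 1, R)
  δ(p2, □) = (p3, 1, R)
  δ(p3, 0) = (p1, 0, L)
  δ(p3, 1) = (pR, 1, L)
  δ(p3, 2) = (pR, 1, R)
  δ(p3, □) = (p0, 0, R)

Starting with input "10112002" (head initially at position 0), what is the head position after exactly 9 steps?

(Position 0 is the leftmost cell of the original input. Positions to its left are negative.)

Execution trace (head position shown):
Step 0: [p0]10112002  (head at position 0)
Step 1: move right → 0[p1]0112002  (head at position 1)
Step 2: move left → [p2]0□112002  (head at position 0)
Step 3: move left → [p3]□□□112002  (head at position -1)
Step 4: move right → 0[p0]□□112002  (head at position 0)
Step 5: move right → 01[p3]□112002  (head at position 1)
Step 6: move right → 010[p0]112002  (head at position 2)
Step 7: move right → 0100[p1]12002  (head at position 3)
Step 8: move right → 01000[p1]2002  (head at position 4)
Step 9: move left → 0100[p3]00002  (head at position 3)

After 9 steps, the head is at position 3.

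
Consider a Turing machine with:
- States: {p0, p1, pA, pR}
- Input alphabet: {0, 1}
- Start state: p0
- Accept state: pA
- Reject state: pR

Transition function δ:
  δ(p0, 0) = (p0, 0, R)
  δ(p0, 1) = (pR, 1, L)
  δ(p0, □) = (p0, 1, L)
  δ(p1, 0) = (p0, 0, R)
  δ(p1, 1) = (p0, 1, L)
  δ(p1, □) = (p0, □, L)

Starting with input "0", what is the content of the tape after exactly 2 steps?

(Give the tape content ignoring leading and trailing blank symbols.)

Execution trace:
Initial: [p0]0
Step 1: δ(p0, 0) = (p0, 0, R) → 0[p0]□
Step 2: δ(p0, □) = (p0, 1, L) → [p0]01

After 2 steps, the tape (ignoring leading/trailing blanks) is: 01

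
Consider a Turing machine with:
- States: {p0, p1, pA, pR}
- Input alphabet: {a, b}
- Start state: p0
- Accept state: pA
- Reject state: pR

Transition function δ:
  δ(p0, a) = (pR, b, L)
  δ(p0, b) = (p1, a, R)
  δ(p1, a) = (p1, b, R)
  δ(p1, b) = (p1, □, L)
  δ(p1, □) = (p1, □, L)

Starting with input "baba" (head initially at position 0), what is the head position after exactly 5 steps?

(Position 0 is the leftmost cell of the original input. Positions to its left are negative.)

Execution trace (head position shown):
Step 0: [p0]baba  (head at position 0)
Step 1: move right → a[p1]aba  (head at position 1)
Step 2: move right → ab[p1]ba  (head at position 2)
Step 3: move left → a[p1]b□a  (head at position 1)
Step 4: move left → [p1]a□□a  (head at position 0)
Step 5: move right → b[p1]□□a  (head at position 1)

After 5 steps, the head is at position 1.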